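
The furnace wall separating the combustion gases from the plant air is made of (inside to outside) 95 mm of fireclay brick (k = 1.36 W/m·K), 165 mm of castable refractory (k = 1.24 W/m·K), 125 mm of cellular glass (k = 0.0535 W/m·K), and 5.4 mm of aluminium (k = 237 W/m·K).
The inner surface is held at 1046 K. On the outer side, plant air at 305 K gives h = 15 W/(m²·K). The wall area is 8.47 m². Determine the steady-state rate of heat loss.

Series thermal resistances:
R_fireclay brick = L/(kA) = 0.095/(1.36×8.47) = 0.008247 K/W
R_castable refractory = L/(kA) = 0.165/(1.24×8.47) = 0.01571 K/W
R_cellular glass = L/(kA) = 0.125/(0.0535×8.47) = 0.2758 K/W
R_aluminium = L/(kA) = 0.0054/(237×8.47) = 2.69×10^-6 K/W
R_outer film = 1/(h_o·A) = 1/(15×8.47) = 0.007871 K/W
R_total = 0.3077 K/W
Q = ΔT / R_total = 741 / 0.3077

Q ≈ 2410 W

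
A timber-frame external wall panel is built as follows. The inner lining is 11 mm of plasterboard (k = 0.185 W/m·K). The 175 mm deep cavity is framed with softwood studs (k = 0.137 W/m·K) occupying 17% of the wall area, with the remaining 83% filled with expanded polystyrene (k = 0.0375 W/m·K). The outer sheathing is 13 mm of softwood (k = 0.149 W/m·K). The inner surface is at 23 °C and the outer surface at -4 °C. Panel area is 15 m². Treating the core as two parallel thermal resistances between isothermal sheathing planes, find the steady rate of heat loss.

Sheathing layers in series; stud and cavity paths in parallel between them.
R_inner = 0.011/(0.185×15) = 0.003964 K/W
R_stud  = 0.175/(0.137×0.17×15) = 0.5009 K/W
R_cav   = 0.175/(0.0375×0.83×15) = 0.3748 K/W
1/R_core = 1/R_stud + 1/R_cav → R_core = 0.2144 K/W
R_outer = 0.013/(0.149×15) = 0.005817 K/W
R_total = 0.2242 K/W
Q = ΔT/R_total = 27/0.2242

Q ≈ 120 W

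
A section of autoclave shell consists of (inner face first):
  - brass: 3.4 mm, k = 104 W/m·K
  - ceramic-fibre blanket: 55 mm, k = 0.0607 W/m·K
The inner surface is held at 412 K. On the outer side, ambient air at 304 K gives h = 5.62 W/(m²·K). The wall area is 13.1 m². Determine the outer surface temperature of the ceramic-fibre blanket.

T ≈ 322 K

Treating each layer as a thermal resistance in series:
R_brass = L/(kA) = 0.0034/(104×13.1) = 2.496×10^-6 K/W
R_ceramic-fibre blanket = L/(kA) = 0.055/(0.0607×13.1) = 0.06917 K/W
R_outer film = 1/(h_o·A) = 1/(5.62×13.1) = 0.01358 K/W
R_total = 0.08275 K/W;  Q = ΔT/R_total = 108/0.08275 = 1305 W
T_interface = T_inner − Q·ΣR(inner→interface) = 412 − 1310×0.06917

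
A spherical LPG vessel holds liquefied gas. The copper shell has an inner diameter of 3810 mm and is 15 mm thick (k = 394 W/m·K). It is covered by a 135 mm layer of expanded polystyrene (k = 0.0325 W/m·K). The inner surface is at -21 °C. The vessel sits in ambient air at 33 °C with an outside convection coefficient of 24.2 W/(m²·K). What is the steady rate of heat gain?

Q ≈ 639 W

Each spherical layer contributes R = (1/r_i − 1/r_o)/(4πk):
R_copper shell = (1/1.905 − 1/1.92)/(4π×394) = 8.283×10^-7 K/W
R_expanded polystyrene = (1/1.92 − 1/2.055)/(4π×0.0325) = 0.08378 K/W
R_outer film = 1/(h·4πr_o²) = 1/(24.2×4π×2.055²) = 7.787×10^-4 K/W
R_total = 0.08456 K/W
Q = ΔT/R_total = 54/0.08456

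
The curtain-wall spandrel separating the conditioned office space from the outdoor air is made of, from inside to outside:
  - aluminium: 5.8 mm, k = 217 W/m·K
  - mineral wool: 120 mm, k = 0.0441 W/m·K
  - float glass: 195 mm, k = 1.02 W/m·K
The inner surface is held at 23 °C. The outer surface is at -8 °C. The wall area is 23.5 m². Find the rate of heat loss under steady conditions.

Using the resistance-network approach (series):
R_aluminium = L/(kA) = 0.0058/(217×23.5) = 1.137×10^-6 K/W
R_mineral wool = L/(kA) = 0.12/(0.0441×23.5) = 0.1158 K/W
R_float glass = L/(kA) = 0.195/(1.02×23.5) = 0.008135 K/W
R_total = 0.1239 K/W
Q = ΔT / R_total = 31 / 0.1239

Q ≈ 250 W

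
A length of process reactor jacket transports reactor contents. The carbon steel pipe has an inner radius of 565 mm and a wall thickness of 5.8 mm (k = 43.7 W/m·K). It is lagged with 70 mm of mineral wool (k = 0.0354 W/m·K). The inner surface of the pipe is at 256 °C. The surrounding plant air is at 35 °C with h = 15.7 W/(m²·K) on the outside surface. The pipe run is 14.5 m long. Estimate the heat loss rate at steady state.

Q ≈ 5980 W

Radial resistances (cylindrical: R_cond = ln(r_o/r_i)/(2πkL), R_conv = 1/(h·2πrL)):
R_carbon steel pipe wall = ln(570.8/565)/(2π×43.7×14.5) = 2.565×10^-6 K/W
R_mineral wool = ln(640.8/570.8)/(2π×0.0354×14.5) = 0.03587 K/W
R_outer film = 1/(h_o·2πr_oL) = 1/(15.7×2π×0.6408×14.5) = 0.001091 K/W
R_total = 0.03696 K/W
Q = ΔT/R_total = 221/0.03696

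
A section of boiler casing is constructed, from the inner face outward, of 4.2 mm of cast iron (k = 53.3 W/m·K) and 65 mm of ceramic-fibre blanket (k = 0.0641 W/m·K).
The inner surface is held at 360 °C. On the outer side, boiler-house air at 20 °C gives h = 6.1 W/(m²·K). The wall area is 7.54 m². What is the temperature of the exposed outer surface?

T ≈ 67.3 °C

Series thermal resistances:
R_cast iron = L/(kA) = 0.0042/(53.3×7.54) = 1.045×10^-5 K/W
R_ceramic-fibre blanket = L/(kA) = 0.065/(0.0641×7.54) = 0.1345 K/W
R_outer film = 1/(h_o·A) = 1/(6.1×7.54) = 0.02174 K/W
R_total = 0.1562 K/W;  Q = ΔT/R_total = 340/0.1562 = 2176 W
T_interface = T_inner − Q·ΣR(inner→interface) = 360 − 2180×0.1345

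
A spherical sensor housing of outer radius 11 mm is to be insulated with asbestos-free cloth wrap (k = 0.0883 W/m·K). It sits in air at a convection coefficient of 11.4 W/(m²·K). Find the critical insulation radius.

r_cr ≈ 15.5 mm

For a sphere r_cr = 2k/h = 2×0.0883/11.4
r_cr = 15.5 mm; since the bare radius (11 mm) is below r_cr, adding a thin layer of insulation will *increase* heat loss.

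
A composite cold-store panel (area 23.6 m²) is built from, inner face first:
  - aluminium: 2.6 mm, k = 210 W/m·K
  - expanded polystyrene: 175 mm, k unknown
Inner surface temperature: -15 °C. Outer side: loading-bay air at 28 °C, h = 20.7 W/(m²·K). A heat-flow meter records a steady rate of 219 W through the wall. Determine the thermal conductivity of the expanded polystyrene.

Thermal resistances in series:
R_aluminium = L/(kA) = 0.0026/(210×23.6) = 5.246×10^-7 K/W
R_outer film = 1/(h_o·A) = 1/(20.7×23.6) = 0.002047 K/W
Sum of known resistances R_other = 0.002048 K/W
Total R = ΔT/Q = 43/219 = 0.1963 K/W
R_expanded polystyrene = R_total − R_other = 0.1943 K/W
k = L/(R·A) = 0.175/(0.1943×23.6)

k ≈ 0.0382 W/(m·K)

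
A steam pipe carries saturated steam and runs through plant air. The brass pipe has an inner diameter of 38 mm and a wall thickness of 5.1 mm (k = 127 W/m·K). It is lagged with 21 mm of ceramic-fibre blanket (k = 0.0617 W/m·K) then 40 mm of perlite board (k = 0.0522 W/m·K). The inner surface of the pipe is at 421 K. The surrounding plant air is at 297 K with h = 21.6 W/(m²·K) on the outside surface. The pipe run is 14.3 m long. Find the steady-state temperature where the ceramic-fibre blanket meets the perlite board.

Radial resistances (cylindrical: R_cond = ln(r_o/r_i)/(2πkL), R_conv = 1/(h·2πrL)):
R_brass pipe wall = ln(24.1/19)/(2π×127×14.3) = 2.084×10^-5 K/W
R_ceramic-fibre blanket = ln(45.1/24.1)/(2π×0.0617×14.3) = 0.113 K/W
R_perlite board = ln(85.1/45.1)/(2π×0.0522×14.3) = 0.1354 K/W
R_outer film = 1/(h_o·2πr_oL) = 1/(21.6×2π×0.0851×14.3) = 0.006055 K/W
R_total = 0.2545 K/W
Q = ΔT/R_total = 124/0.2545
Q = 487 W
T_interface = T_inner − Q·ΣR(inner→interface) = 421 − 487×0.1131

T ≈ 366 K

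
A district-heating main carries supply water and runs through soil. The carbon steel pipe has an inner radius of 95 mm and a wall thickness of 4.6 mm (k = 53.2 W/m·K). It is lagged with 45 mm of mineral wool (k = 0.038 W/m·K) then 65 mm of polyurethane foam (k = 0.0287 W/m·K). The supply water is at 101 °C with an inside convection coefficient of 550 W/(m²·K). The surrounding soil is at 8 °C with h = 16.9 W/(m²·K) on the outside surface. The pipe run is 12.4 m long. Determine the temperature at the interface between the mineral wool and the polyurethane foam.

T ≈ 61.3 °C

Treating each annulus and film as a series resistance:
R_inner film = 1/(h_i·2πr₁L) = 1/(550×2π×0.095×12.4) = 2.456×10^-4 K/W
R_carbon steel pipe wall = ln(99.6/95)/(2π×53.2×12.4) = 1.141×10^-5 K/W
R_mineral wool = ln(144.6/99.6)/(2π×0.038×12.4) = 0.1259 K/W
R_polyurethane foam = ln(209.6/144.6)/(2π×0.0287×12.4) = 0.166 K/W
R_outer film = 1/(h_o·2πr_oL) = 1/(16.9×2π×0.2096×12.4) = 0.003623 K/W
R_total = 0.2958 K/W
Q = ΔT/R_total = 93/0.2958
Q = 314 W
T_interface = T_inner − Q·ΣR(inner→interface) = 101 − 314×0.1262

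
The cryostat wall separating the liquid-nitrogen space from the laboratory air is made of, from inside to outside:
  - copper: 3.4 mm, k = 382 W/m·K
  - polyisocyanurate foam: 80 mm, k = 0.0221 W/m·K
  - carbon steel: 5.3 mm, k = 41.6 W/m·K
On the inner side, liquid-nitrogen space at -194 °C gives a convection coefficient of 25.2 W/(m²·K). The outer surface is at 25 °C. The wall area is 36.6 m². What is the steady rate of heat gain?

Q ≈ 2190 W

Model the wall as resistances in series:
R_inner film = 1/(h_i·A) = 1/(25.2×36.6) = 0.001084 K/W
R_copper = L/(kA) = 0.0034/(382×36.6) = 2.432×10^-7 K/W
R_polyisocyanurate foam = L/(kA) = 0.08/(0.0221×36.6) = 0.0989 K/W
R_carbon steel = L/(kA) = 0.0053/(41.6×36.6) = 3.481×10^-6 K/W
R_total = 0.09999 K/W
Q = ΔT / R_total = 219 / 0.09999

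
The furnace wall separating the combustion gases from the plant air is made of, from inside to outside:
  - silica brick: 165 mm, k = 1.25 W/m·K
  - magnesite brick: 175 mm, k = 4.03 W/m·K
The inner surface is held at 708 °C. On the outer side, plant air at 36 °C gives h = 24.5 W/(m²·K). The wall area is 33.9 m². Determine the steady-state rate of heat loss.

Q ≈ 105000 W

Model the wall as resistances in series:
R_silica brick = L/(kA) = 0.165/(1.25×33.9) = 0.003894 K/W
R_magnesite brick = L/(kA) = 0.175/(4.03×33.9) = 0.001281 K/W
R_outer film = 1/(h_o·A) = 1/(24.5×33.9) = 0.001204 K/W
R_total = 0.006379 K/W
Q = ΔT / R_total = 672 / 0.006379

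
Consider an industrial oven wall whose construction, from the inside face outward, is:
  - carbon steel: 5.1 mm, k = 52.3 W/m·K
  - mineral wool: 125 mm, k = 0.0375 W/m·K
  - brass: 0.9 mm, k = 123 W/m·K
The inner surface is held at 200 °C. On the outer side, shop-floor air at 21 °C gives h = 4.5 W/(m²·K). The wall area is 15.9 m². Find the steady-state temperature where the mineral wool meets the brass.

T ≈ 32.2 °C

Using the resistance-network approach (series):
R_carbon steel = L/(kA) = 0.0051/(52.3×15.9) = 6.133×10^-6 K/W
R_mineral wool = L/(kA) = 0.125/(0.0375×15.9) = 0.2096 K/W
R_brass = L/(kA) = 0.0009/(123×15.9) = 4.602×10^-7 K/W
R_outer film = 1/(h_o·A) = 1/(4.5×15.9) = 0.01398 K/W
R_total = 0.2236 K/W;  Q = ΔT/R_total = 179/0.2236 = 800.4 W
T_interface = T_inner − Q·ΣR(inner→interface) = 200 − 800×0.2096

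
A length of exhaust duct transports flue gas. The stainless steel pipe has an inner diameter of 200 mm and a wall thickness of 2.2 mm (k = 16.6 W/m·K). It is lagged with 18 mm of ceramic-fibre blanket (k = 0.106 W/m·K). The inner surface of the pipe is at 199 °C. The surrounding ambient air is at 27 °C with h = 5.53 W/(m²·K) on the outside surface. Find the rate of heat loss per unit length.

Treating each annulus and film as a series resistance:
R_stainless steel pipe wall = ln(102.2/100)/(2π×16.6×1) = 2.086×10^-4 K/W
R_ceramic-fibre blanket = ln(120.2/102.2)/(2π×0.106×1) = 0.2436 K/W
R_outer film = 1/(h_o·2πr_oL) = 1/(5.53×2π×0.1202×1) = 0.2394 K/W
R_total = 0.4832 K/W
Q = ΔT/R_total = 172/0.4832

q′ ≈ 356 W/m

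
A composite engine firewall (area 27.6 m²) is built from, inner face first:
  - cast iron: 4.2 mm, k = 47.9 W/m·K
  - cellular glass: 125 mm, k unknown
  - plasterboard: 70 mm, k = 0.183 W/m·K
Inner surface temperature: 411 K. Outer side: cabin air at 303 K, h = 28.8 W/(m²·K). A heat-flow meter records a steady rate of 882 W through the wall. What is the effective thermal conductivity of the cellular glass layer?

k ≈ 0.0422 W/(m·K)

Series thermal resistances:
R_cast iron = L/(kA) = 0.0042/(47.9×27.6) = 3.177×10^-6 K/W
R_plasterboard = L/(kA) = 0.07/(0.183×27.6) = 0.01386 K/W
R_outer film = 1/(h_o·A) = 1/(28.8×27.6) = 0.001258 K/W
Sum of known resistances R_other = 0.01512 K/W
Total R = ΔT/Q = 108/882 = 0.1224 K/W
R_cellular glass = R_total − R_other = 0.1073 K/W
k = L/(R·A) = 0.125/(0.1073×27.6)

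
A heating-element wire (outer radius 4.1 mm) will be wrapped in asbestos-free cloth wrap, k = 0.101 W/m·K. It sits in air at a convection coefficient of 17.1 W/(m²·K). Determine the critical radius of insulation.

r_cr ≈ 5.91 mm

For a cylinder r_cr = k/h = 0.101/17.1
r_cr = 5.91 mm; since the bare radius (4.1 mm) is below r_cr, adding a thin layer of insulation will *increase* heat loss.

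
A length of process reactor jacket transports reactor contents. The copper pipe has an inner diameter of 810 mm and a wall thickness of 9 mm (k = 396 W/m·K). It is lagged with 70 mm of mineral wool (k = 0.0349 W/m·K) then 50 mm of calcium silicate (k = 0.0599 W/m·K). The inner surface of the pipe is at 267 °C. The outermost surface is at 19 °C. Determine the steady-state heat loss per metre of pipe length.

q′ ≈ 255 W/m

Radial resistances (cylindrical: R_cond = ln(r_o/r_i)/(2πkL), R_conv = 1/(h·2πrL)):
R_copper pipe wall = ln(414/405)/(2π×396×1) = 8.833×10^-6 K/W
R_mineral wool = ln(484/414)/(2π×0.0349×1) = 0.7124 K/W
R_calcium silicate = ln(534/484)/(2π×0.0599×1) = 0.2612 K/W
R_total = 0.9736 K/W
Q = ΔT/R_total = 248/0.9736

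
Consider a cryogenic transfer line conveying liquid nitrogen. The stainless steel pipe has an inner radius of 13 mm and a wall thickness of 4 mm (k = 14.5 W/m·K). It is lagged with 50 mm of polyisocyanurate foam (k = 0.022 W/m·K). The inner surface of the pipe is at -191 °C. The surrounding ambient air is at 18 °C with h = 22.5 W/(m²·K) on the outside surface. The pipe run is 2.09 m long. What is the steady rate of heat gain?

Per-layer cylindrical resistances, series-summed:
R_stainless steel pipe wall = ln(17/13)/(2π×14.5×2.09) = 0.001409 K/W
R_polyisocyanurate foam = ln(67/17)/(2π×0.022×2.09) = 4.747 K/W
R_outer film = 1/(h_o·2πr_oL) = 1/(22.5×2π×0.067×2.09) = 0.05051 K/W
R_total = 4.799 K/W
Q = ΔT/R_total = 209/4.799

Q ≈ 43.5 W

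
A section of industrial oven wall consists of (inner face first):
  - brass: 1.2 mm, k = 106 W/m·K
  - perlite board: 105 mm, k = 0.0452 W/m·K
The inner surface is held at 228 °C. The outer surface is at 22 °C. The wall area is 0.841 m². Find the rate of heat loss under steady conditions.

Q ≈ 74.6 W

Treating each layer as a thermal resistance in series:
R_brass = L/(kA) = 0.0012/(106×0.841) = 1.346×10^-5 K/W
R_perlite board = L/(kA) = 0.105/(0.0452×0.841) = 2.762 K/W
R_total = 2.762 K/W
Q = ΔT / R_total = 206 / 2.762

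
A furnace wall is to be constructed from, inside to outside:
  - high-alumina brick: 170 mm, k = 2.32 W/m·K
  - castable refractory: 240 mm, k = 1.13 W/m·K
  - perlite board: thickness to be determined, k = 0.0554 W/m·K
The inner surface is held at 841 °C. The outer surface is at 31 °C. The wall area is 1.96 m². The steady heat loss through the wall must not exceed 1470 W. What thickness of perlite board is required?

L ≈ 44 mm

Series thermal resistances:
R_high-alumina brick = L/(kA) = 0.17/(2.32×1.96) = 0.03739 K/W
R_castable refractory = L/(kA) = 0.24/(1.13×1.96) = 0.1084 K/W
Sum of the known resistances R_other = 0.1457 K/W
Required total resistance R_tot = ΔT/Q_allow = 810/1470 = 0.551 K/W
R_perlite board = R_tot − R_other = 0.4053 K/W
L = R·k·A = 0.4053×0.0554×1.96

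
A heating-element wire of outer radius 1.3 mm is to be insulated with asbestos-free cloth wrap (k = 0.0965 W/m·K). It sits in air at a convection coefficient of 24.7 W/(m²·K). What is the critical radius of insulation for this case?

r_cr ≈ 3.91 mm

For a cylinder r_cr = k/h = 0.0965/24.7
r_cr = 3.91 mm; since the bare radius (1.3 mm) is below r_cr, adding a thin layer of insulation will *increase* heat loss.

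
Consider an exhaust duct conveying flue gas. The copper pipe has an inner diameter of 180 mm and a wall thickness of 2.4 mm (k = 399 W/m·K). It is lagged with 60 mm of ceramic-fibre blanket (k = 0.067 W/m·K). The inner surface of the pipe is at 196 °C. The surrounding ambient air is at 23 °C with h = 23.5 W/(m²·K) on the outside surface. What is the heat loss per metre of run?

q′ ≈ 140 W/m

Per-layer cylindrical resistances, series-summed:
R_copper pipe wall = ln(92.4/90)/(2π×399×1) = 1.05×10^-5 K/W
R_ceramic-fibre blanket = ln(152.4/92.4)/(2π×0.067×1) = 1.189 K/W
R_outer film = 1/(h_o·2πr_oL) = 1/(23.5×2π×0.1524×1) = 0.04444 K/W
R_total = 1.233 K/W
Q = ΔT/R_total = 173/1.233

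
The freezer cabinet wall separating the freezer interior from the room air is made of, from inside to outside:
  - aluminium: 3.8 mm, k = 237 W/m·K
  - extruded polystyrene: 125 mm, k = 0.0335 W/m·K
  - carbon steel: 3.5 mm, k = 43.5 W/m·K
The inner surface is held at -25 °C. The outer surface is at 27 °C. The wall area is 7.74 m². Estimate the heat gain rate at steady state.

Q ≈ 108 W

Model the wall as resistances in series:
R_aluminium = L/(kA) = 0.0038/(237×7.74) = 2.072×10^-6 K/W
R_extruded polystyrene = L/(kA) = 0.125/(0.0335×7.74) = 0.4821 K/W
R_carbon steel = L/(kA) = 0.0035/(43.5×7.74) = 1.04×10^-5 K/W
R_total = 0.4821 K/W
Q = ΔT / R_total = 52 / 0.4821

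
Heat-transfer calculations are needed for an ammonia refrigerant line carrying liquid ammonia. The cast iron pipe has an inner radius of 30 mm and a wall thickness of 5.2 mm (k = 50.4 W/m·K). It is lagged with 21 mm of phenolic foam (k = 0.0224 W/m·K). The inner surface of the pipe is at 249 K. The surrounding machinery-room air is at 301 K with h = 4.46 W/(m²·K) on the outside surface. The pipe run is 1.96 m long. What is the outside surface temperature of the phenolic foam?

For a radial system each layer contributes R = ln(r_out/r_in)/(2πkL); films add R = 1/(hA).
R_cast iron pipe wall = ln(35.2/30)/(2π×50.4×1.96) = 2.575×10^-4 K/W
R_phenolic foam = ln(56.2/35.2)/(2π×0.0224×1.96) = 1.696 K/W
R_outer film = 1/(h_o·2πr_oL) = 1/(4.46×2π×0.0562×1.96) = 0.324 K/W
R_total = 2.02 K/W
Q = ΔT/R_total = 52/2.02
Q = 25.7 W
T_interface = T_inner + Q·ΣR(inner→interface) = 249 + 25.7×1.696

T ≈ 293 K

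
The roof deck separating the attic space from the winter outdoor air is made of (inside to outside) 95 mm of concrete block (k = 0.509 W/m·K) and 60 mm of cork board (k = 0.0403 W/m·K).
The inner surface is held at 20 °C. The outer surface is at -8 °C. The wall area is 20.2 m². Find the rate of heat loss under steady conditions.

Q ≈ 338 W

Using the resistance-network approach (series):
R_concrete block = L/(kA) = 0.095/(0.509×20.2) = 0.00924 K/W
R_cork board = L/(kA) = 0.06/(0.0403×20.2) = 0.0737 K/W
R_total = 0.08294 K/W
Q = ΔT / R_total = 28 / 0.08294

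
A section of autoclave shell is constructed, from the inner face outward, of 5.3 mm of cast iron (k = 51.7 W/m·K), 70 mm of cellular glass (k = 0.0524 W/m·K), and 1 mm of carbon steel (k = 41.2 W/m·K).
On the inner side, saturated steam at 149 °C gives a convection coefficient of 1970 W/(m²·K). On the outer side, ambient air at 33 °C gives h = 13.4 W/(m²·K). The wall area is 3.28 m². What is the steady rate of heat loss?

Series thermal resistances:
R_inner film = 1/(h_i·A) = 1/(1970×3.28) = 1.548×10^-4 K/W
R_cast iron = L/(kA) = 0.0053/(51.7×3.28) = 3.125×10^-5 K/W
R_cellular glass = L/(kA) = 0.07/(0.0524×3.28) = 0.4073 K/W
R_carbon steel = L/(kA) = 0.001/(41.2×3.28) = 7.4×10^-6 K/W
R_outer film = 1/(h_o·A) = 1/(13.4×3.28) = 0.02275 K/W
R_total = 0.4302 K/W
Q = ΔT / R_total = 116 / 0.4302

Q ≈ 270 W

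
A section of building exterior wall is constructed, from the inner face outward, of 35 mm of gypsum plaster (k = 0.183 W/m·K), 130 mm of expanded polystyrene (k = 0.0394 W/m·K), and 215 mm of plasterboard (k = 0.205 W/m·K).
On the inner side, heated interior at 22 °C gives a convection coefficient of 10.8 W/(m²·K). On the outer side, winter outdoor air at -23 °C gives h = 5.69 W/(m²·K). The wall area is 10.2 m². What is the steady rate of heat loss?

Treating each layer as a thermal resistance in series:
R_inner film = 1/(h_i·A) = 1/(10.8×10.2) = 0.009078 K/W
R_gypsum plaster = L/(kA) = 0.035/(0.183×10.2) = 0.01875 K/W
R_expanded polystyrene = L/(kA) = 0.13/(0.0394×10.2) = 0.3235 K/W
R_plasterboard = L/(kA) = 0.215/(0.205×10.2) = 0.1028 K/W
R_outer film = 1/(h_o·A) = 1/(5.69×10.2) = 0.01723 K/W
R_total = 0.4714 K/W
Q = ΔT / R_total = 45 / 0.4714

Q ≈ 95.5 W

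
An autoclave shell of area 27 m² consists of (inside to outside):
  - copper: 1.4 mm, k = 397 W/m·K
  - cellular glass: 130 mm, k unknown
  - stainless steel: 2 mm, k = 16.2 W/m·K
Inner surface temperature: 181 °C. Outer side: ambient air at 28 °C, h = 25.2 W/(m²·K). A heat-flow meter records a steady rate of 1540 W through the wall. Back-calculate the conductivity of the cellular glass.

Using the resistance-network approach (series):
R_copper = L/(kA) = 0.0014/(397×27) = 1.306×10^-7 K/W
R_stainless steel = L/(kA) = 0.002/(16.2×27) = 4.572×10^-6 K/W
R_outer film = 1/(h_o·A) = 1/(25.2×27) = 0.00147 K/W
Sum of known resistances R_other = 0.001474 K/W
Total R = ΔT/Q = 153/1540 = 0.09935 K/W
R_cellular glass = R_total − R_other = 0.09788 K/W
k = L/(R·A) = 0.13/(0.09788×27)

k ≈ 0.0492 W/(m·K)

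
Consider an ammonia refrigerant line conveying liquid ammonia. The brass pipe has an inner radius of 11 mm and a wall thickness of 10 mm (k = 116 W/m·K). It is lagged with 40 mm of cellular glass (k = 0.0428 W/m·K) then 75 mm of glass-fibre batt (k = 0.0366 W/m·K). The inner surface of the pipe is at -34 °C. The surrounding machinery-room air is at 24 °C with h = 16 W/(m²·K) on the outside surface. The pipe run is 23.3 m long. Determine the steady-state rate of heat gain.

Radial resistances (cylindrical: R_cond = ln(r_o/r_i)/(2πkL), R_conv = 1/(h·2πrL)):
R_brass pipe wall = ln(21/11)/(2π×116×23.3) = 3.808×10^-5 K/W
R_cellular glass = ln(61/21)/(2π×0.0428×23.3) = 0.1702 K/W
R_glass-fibre batt = ln(136/61)/(2π×0.0366×23.3) = 0.1496 K/W
R_outer film = 1/(h_o·2πr_oL) = 1/(16×2π×0.136×23.3) = 0.003139 K/W
R_total = 0.323 K/W
Q = ΔT/R_total = 58/0.323

Q ≈ 180 W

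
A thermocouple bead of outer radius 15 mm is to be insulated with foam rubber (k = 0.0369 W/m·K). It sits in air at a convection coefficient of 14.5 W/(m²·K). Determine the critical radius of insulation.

For a sphere r_cr = 2k/h = 2×0.0369/14.5
r_cr = 5.09 mm; since the bare radius (15 mm) is above r_cr, any added insulation will reduce heat loss.

r_cr ≈ 5.09 mm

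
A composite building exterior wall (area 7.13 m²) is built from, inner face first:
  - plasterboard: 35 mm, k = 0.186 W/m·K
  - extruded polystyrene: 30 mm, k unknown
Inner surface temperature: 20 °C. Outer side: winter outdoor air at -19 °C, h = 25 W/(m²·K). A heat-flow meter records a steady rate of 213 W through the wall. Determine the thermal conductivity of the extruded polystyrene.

Using the resistance-network approach (series):
R_plasterboard = L/(kA) = 0.035/(0.186×7.13) = 0.02639 K/W
R_outer film = 1/(h_o·A) = 1/(25×7.13) = 0.00561 K/W
Sum of known resistances R_other = 0.032 K/W
Total R = ΔT/Q = 39/213 = 0.1831 K/W
R_extruded polystyrene = R_total − R_other = 0.1511 K/W
k = L/(R·A) = 0.03/(0.1511×7.13)

k ≈ 0.0278 W/(m·K)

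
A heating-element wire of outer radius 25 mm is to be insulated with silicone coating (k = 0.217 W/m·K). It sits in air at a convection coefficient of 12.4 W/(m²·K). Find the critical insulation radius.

r_cr ≈ 17.5 mm

For a cylinder r_cr = k/h = 0.217/12.4
r_cr = 17.5 mm; since the bare radius (25 mm) is above r_cr, any added insulation will reduce heat loss.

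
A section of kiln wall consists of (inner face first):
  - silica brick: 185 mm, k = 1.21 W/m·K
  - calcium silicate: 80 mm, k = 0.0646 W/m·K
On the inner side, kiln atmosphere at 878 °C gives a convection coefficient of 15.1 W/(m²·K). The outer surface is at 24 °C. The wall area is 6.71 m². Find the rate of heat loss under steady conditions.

Q ≈ 3930 W

Series thermal resistances:
R_inner film = 1/(h_i·A) = 1/(15.1×6.71) = 0.00987 K/W
R_silica brick = L/(kA) = 0.185/(1.21×6.71) = 0.02279 K/W
R_calcium silicate = L/(kA) = 0.08/(0.0646×6.71) = 0.1846 K/W
R_total = 0.2172 K/W
Q = ΔT / R_total = 854 / 0.2172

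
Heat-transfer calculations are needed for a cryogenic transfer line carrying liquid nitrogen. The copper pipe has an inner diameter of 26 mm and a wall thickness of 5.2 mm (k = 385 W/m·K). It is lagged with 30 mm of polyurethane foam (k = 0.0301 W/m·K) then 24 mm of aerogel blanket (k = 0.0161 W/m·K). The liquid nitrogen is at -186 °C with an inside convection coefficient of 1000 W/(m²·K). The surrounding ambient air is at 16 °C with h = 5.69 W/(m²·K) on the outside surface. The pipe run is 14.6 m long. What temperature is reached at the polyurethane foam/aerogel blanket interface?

T ≈ -76.7 °C

Per-layer cylindrical resistances, series-summed:
R_inner film = 1/(h_i·2πr₁L) = 1/(1000×2π×0.013×14.6) = 8.385×10^-4 K/W
R_copper pipe wall = ln(18.2/13)/(2π×385×14.6) = 9.527×10^-6 K/W
R_polyurethane foam = ln(48.2/18.2)/(2π×0.0301×14.6) = 0.3527 K/W
R_aerogel blanket = ln(72.2/48.2)/(2π×0.0161×14.6) = 0.2736 K/W
R_outer film = 1/(h_o·2πr_oL) = 1/(5.69×2π×0.0722×14.6) = 0.02653 K/W
R_total = 0.6537 K/W
Q = ΔT/R_total = 202/0.6537
Q = 309 W
T_interface = T_inner + Q·ΣR(inner→interface) = -186 + 309×0.3536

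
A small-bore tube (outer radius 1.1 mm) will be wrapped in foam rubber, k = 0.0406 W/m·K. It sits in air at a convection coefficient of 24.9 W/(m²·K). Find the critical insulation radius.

For a cylinder r_cr = k/h = 0.0406/24.9
r_cr = 1.63 mm; since the bare radius (1.1 mm) is below r_cr, adding a thin layer of insulation will *increase* heat loss.

r_cr ≈ 1.63 mm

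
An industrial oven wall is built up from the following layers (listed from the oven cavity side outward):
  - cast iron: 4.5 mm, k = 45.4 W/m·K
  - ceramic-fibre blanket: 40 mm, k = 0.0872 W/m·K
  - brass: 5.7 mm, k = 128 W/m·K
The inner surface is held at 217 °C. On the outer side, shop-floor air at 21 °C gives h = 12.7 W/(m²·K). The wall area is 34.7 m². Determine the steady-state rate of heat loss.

Using the resistance-network approach (series):
R_cast iron = L/(kA) = 0.0045/(45.4×34.7) = 2.856×10^-6 K/W
R_ceramic-fibre blanket = L/(kA) = 0.04/(0.0872×34.7) = 0.01322 K/W
R_brass = L/(kA) = 0.0057/(128×34.7) = 1.283×10^-6 K/W
R_outer film = 1/(h_o·A) = 1/(12.7×34.7) = 0.002269 K/W
R_total = 0.01549 K/W
Q = ΔT / R_total = 196 / 0.01549

Q ≈ 12700 W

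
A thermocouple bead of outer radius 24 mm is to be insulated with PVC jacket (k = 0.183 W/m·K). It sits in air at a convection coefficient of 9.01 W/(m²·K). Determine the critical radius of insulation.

For a sphere r_cr = 2k/h = 2×0.183/9.01
r_cr = 40.6 mm; since the bare radius (24 mm) is below r_cr, adding a thin layer of insulation will *increase* heat loss.

r_cr ≈ 40.6 mm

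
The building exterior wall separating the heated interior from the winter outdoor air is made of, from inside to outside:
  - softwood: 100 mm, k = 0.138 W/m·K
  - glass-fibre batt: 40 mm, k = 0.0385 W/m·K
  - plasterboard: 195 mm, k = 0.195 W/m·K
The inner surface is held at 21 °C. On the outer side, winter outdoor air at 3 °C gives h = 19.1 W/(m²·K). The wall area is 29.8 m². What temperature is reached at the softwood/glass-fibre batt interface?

T ≈ 16.4 °C

Treating each layer as a thermal resistance in series:
R_softwood = L/(kA) = 0.1/(0.138×29.8) = 0.02432 K/W
R_glass-fibre batt = L/(kA) = 0.04/(0.0385×29.8) = 0.03486 K/W
R_plasterboard = L/(kA) = 0.195/(0.195×29.8) = 0.03356 K/W
R_outer film = 1/(h_o·A) = 1/(19.1×29.8) = 0.001757 K/W
R_total = 0.0945 K/W;  Q = ΔT/R_total = 18/0.0945 = 190.5 W
T_interface = T_inner − Q·ΣR(inner→interface) = 21 − 190×0.02432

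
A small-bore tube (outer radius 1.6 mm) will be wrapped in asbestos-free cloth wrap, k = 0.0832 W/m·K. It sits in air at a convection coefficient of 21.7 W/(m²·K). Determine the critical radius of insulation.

For a cylinder r_cr = k/h = 0.0832/21.7
r_cr = 3.83 mm; since the bare radius (1.6 mm) is below r_cr, adding a thin layer of insulation will *increase* heat loss.

r_cr ≈ 3.83 mm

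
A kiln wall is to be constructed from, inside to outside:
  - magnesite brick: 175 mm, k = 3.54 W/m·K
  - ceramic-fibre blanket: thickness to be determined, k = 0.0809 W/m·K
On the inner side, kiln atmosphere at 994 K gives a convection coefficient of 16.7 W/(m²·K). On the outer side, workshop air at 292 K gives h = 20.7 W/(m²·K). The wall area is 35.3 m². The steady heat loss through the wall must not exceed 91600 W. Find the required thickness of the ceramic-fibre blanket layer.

Using the resistance-network approach (series):
R_inner film = 1/(h_i·A) = 1/(16.7×35.3) = 0.001696 K/W
R_magnesite brick = L/(kA) = 0.175/(3.54×35.3) = 0.0014 K/W
R_outer film = 1/(h_o·A) = 1/(20.7×35.3) = 0.001369 K/W
Sum of the known resistances R_other = 0.004465 K/W
Required total resistance R_tot = ΔT/Q_allow = 702/91600 = 0.007664 K/W
R_ceramic-fibre blanket = R_tot − R_other = 0.003198 K/W
L = R·k·A = 0.003198×0.0809×35.3

L ≈ 9.13 mm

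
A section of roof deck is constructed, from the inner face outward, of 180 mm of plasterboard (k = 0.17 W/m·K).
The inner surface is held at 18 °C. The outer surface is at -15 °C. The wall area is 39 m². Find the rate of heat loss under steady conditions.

Model the wall as resistances in series:
R_plasterboard = L/(kA) = 0.18/(0.17×39) = 0.02715 K/W
R_total = 0.02715 K/W
Q = ΔT / R_total = 33 / 0.02715

Q ≈ 1220 W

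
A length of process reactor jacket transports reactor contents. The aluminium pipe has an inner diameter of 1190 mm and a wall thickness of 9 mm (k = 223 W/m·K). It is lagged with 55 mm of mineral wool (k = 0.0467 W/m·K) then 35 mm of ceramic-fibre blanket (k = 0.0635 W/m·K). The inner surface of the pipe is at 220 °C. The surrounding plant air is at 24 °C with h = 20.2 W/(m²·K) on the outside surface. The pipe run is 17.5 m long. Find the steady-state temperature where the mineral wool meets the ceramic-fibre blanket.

Per-layer cylindrical resistances, series-summed:
R_aluminium pipe wall = ln(604/595)/(2π×223×17.5) = 6.123×10^-7 K/W
R_mineral wool = ln(659/604)/(2π×0.0467×17.5) = 0.01697 K/W
R_ceramic-fibre blanket = ln(694/659)/(2π×0.0635×17.5) = 0.007411 K/W
R_outer film = 1/(h_o·2πr_oL) = 1/(20.2×2π×0.694×17.5) = 6.487×10^-4 K/W
R_total = 0.02503 K/W
Q = ΔT/R_total = 196/0.02503
Q = 7830 W
T_interface = T_inner − Q·ΣR(inner→interface) = 220 − 7830×0.01697

T ≈ 87.1 °C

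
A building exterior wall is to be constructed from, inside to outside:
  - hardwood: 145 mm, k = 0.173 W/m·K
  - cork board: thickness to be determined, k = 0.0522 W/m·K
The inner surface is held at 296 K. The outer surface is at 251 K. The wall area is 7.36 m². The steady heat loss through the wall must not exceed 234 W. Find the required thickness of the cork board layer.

Treating each layer as a thermal resistance in series:
R_hardwood = L/(kA) = 0.145/(0.173×7.36) = 0.1139 K/W
Sum of the known resistances R_other = 0.1139 K/W
Required total resistance R_tot = ΔT/Q_allow = 45/234 = 0.1923 K/W
R_cork board = R_tot − R_other = 0.07843 K/W
L = R·k·A = 0.07843×0.0522×7.36

L ≈ 30.1 mm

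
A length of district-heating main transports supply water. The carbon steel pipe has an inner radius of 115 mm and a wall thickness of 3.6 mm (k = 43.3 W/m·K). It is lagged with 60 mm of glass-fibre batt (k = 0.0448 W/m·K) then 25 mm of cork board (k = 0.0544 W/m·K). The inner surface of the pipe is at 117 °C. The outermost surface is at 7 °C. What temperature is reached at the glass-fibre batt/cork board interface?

T ≈ 29.9 °C

Treating each annulus and film as a series resistance:
R_carbon steel pipe wall = ln(118.6/115)/(2π×43.3×1) = 1.133×10^-4 K/W
R_glass-fibre batt = ln(178.6/118.6)/(2π×0.0448×1) = 1.454 K/W
R_cork board = ln(203.6/178.6)/(2π×0.0544×1) = 0.3833 K/W
R_total = 1.838 K/W
Q = ΔT/R_total = 110/1.838
Q = 59.9 W/m
T_interface = T_inner − Q·ΣR(inner→interface) = 117 − 59.9×1.455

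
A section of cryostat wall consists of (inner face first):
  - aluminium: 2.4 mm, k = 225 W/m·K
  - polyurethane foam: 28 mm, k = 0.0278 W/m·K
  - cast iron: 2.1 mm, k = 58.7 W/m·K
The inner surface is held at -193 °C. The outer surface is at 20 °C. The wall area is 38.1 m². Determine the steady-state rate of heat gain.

Treating each layer as a thermal resistance in series:
R_aluminium = L/(kA) = 0.0024/(225×38.1) = 2.8×10^-7 K/W
R_polyurethane foam = L/(kA) = 0.028/(0.0278×38.1) = 0.02644 K/W
R_cast iron = L/(kA) = 0.0021/(58.7×38.1) = 9.39×10^-7 K/W
R_total = 0.02644 K/W
Q = ΔT / R_total = 213 / 0.02644

Q ≈ 8060 W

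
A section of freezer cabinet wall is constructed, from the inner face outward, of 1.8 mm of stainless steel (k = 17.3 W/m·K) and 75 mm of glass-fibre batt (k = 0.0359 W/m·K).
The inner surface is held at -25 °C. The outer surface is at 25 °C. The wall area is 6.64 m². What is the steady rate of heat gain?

Q ≈ 159 W

Using the resistance-network approach (series):
R_stainless steel = L/(kA) = 0.0018/(17.3×6.64) = 1.567×10^-5 K/W
R_glass-fibre batt = L/(kA) = 0.075/(0.0359×6.64) = 0.3146 K/W
R_total = 0.3146 K/W
Q = ΔT / R_total = 50 / 0.3146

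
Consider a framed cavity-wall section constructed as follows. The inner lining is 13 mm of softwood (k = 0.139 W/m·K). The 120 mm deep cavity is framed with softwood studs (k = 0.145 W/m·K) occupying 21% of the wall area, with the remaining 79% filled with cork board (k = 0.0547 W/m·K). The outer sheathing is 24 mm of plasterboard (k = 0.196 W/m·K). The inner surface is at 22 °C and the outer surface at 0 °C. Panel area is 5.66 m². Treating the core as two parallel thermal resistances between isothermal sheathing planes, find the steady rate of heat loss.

Sheathing layers in series; stud and cavity paths in parallel between them.
R_inner = 0.013/(0.139×5.66) = 0.01652 K/W
R_stud  = 0.12/(0.145×0.21×5.66) = 0.6963 K/W
R_cav   = 0.12/(0.0547×0.79×5.66) = 0.4906 K/W
1/R_core = 1/R_stud + 1/R_cav → R_core = 0.2878 K/W
R_outer = 0.024/(0.196×5.66) = 0.02163 K/W
R_total = 0.326 K/W
Q = ΔT/R_total = 22/0.326

Q ≈ 67.5 W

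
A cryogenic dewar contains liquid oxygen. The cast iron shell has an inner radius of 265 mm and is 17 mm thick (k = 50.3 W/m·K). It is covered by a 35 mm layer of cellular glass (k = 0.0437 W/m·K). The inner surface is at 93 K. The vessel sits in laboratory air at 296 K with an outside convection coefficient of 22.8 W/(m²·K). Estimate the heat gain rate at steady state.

Q ≈ 271 W

Each spherical layer contributes R = (1/r_i − 1/r_o)/(4πk):
R_cast iron shell = (1/0.265 − 1/0.282)/(4π×50.3) = 3.599×10^-4 K/W
R_cellular glass = (1/0.282 − 1/0.317)/(4π×0.0437) = 0.713 K/W
R_outer film = 1/(h·4πr_o²) = 1/(22.8×4π×0.317²) = 0.03473 K/W
R_total = 0.7481 K/W
Q = ΔT/R_total = 203/0.7481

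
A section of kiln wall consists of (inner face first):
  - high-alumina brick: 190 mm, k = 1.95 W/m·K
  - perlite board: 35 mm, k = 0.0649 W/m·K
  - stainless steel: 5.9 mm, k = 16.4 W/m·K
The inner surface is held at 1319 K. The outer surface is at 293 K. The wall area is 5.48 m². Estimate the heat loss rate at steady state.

Q ≈ 8830 W

Series thermal resistances:
R_high-alumina brick = L/(kA) = 0.19/(1.95×5.48) = 0.01778 K/W
R_perlite board = L/(kA) = 0.035/(0.0649×5.48) = 0.09841 K/W
R_stainless steel = L/(kA) = 0.0059/(16.4×5.48) = 6.565×10^-5 K/W
R_total = 0.1163 K/W
Q = ΔT / R_total = 1026 / 0.1163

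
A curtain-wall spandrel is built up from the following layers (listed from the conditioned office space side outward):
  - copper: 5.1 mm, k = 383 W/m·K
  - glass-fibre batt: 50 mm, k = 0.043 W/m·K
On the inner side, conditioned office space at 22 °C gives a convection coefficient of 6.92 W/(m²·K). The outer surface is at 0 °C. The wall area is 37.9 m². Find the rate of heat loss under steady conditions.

Model the wall as resistances in series:
R_inner film = 1/(h_i·A) = 1/(6.92×37.9) = 0.003813 K/W
R_copper = L/(kA) = 0.0051/(383×37.9) = 3.513×10^-7 K/W
R_glass-fibre batt = L/(kA) = 0.05/(0.043×37.9) = 0.03068 K/W
R_total = 0.03449 K/W
Q = ΔT / R_total = 22 / 0.03449

Q ≈ 638 W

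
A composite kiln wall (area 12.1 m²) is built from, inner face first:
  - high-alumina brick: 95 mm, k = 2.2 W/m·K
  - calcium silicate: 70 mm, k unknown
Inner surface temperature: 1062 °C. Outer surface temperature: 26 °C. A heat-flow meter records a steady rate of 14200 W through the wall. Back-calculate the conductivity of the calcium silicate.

Series thermal resistances:
R_high-alumina brick = L/(kA) = 0.095/(2.2×12.1) = 0.003569 K/W
Sum of known resistances R_other = 0.003569 K/W
Total R = ΔT/Q = 1036/14200 = 0.07296 K/W
R_calcium silicate = R_total − R_other = 0.06939 K/W
k = L/(R·A) = 0.07/(0.06939×12.1)

k ≈ 0.0834 W/(m·K)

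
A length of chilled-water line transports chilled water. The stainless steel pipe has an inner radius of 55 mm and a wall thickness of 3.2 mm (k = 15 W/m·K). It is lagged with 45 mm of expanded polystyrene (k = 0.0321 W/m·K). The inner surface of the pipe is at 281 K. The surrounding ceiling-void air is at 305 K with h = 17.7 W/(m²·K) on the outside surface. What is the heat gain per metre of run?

q′ ≈ 8.2 W/m

Radial resistances (cylindrical: R_cond = ln(r_o/r_i)/(2πkL), R_conv = 1/(h·2πrL)):
R_stainless steel pipe wall = ln(58.2/55)/(2π×15×1) = 6×10^-4 K/W
R_expanded polystyrene = ln(103.2/58.2)/(2π×0.0321×1) = 2.84 K/W
R_outer film = 1/(h_o·2πr_oL) = 1/(17.7×2π×0.1032×1) = 0.08713 K/W
R_total = 2.928 K/W
Q = ΔT/R_total = 24/2.928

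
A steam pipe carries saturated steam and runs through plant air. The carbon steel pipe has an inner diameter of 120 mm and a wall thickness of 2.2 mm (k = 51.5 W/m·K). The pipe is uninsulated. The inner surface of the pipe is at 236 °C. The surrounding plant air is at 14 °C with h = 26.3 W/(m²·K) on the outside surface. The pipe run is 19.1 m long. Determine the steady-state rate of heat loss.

Treating each annulus and film as a series resistance:
R_carbon steel pipe wall = ln(62.2/60)/(2π×51.5×19.1) = 5.827×10^-6 K/W
R_outer film = 1/(h_o·2πr_oL) = 1/(26.3×2π×0.0622×19.1) = 0.005094 K/W
R_total = 0.0051 K/W
Q = ΔT/R_total = 222/0.0051

Q ≈ 43500 W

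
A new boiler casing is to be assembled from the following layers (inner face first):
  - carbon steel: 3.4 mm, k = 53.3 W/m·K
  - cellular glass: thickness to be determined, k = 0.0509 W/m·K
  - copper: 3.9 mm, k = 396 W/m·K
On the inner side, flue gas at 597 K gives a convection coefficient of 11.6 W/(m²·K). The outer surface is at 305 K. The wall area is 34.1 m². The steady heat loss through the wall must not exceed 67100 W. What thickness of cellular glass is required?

Thermal resistances in series:
R_inner film = 1/(h_i·A) = 1/(11.6×34.1) = 0.002528 K/W
R_carbon steel = L/(kA) = 0.0034/(53.3×34.1) = 1.871×10^-6 K/W
R_copper = L/(kA) = 0.0039/(396×34.1) = 2.888×10^-7 K/W
Sum of the known resistances R_other = 0.00253 K/W
Required total resistance R_tot = ΔT/Q_allow = 292/67100 = 0.004352 K/W
R_cellular glass = R_tot − R_other = 0.001821 K/W
L = R·k·A = 0.001821×0.0509×34.1

L ≈ 3.16 mm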